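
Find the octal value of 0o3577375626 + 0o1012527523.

Add column by column in base 8, right to left:
  6+3 = 1 carry 1
  2+2+1 = 5
  6+5 = 3 carry 1
  5+7+1 = 5 carry 1
  7+2+1 = 2 carry 1
  3+5+1 = 1 carry 1
  7+2+1 = 2 carry 1
  7+1+1 = 1 carry 1
  5+0+1 = 6
  3+1 = 4

0o4612125351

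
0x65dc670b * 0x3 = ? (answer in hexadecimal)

Multiply each base-16 digit by 3, carrying:
  b×3 = 33 → write 1 carry 2
  0×3+2 = 2 → write 2
  7×3 = 21 → write 5 carry 1
  6×3+1 = 19 → write 3 carry 1
  c×3+1 = 37 → write 5 carry 2
  d×3+2 = 41 → write 9 carry 2
  5×3+2 = 17 → write 1 carry 1
  6×3+1 = 19 → write 3 carry 1
  remaining carry: 1

0x131953521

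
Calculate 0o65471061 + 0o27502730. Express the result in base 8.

Add column by column in base 8, right to left:
  1+0 = 1
  6+3 = 1 carry 1
  0+7+1 = 0 carry 1
  1+2+1 = 4
  7+0 = 7
  4+5 = 1 carry 1
  5+7+1 = 5 carry 1
  6+2+1 = 1 carry 1
  final carry 1

0o115174011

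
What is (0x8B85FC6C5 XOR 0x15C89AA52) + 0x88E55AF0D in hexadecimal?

First 0x8B85FC6C5 XOR 0x15C89AA52 = 0x9E4D66C97.
Add column by column in base 16, right to left:
  7+D = 4 carry 1
  9+0+1 = A
  C+F = B carry 1
  6+A+1 = 1 carry 1
  6+5+1 = C
  D+5 = 2 carry 1
  4+E+1 = 3 carry 1
  E+8+1 = 7 carry 1
  9+8+1 = 2 carry 1
  final carry 1

0x12732C1BA4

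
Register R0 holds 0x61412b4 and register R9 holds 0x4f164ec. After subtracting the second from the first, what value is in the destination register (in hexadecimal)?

Subtract column by column in base 16:
  4-c → 8 (borrow)
  b-e-1 → c (borrow)
  2-4-1 → d (borrow)
  1-6-1 → a (borrow)
  4-1-1 → 2
  1-f → 2 (borrow)
  6-4-1 → 1

0x122adc8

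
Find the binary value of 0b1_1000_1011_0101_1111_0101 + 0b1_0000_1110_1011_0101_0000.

0b1010011010000101000101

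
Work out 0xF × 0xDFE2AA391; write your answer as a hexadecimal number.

0xD1E47F957F

Multiply each base-16 digit by 15, carrying:
  1×15 = 15 → write F
  9×15 = 135 → write 7 carry 8
  3×15+8 = 53 → write 5 carry 3
  A×15+3 = 153 → write 9 carry 9
  A×15+9 = 159 → write F carry 9
  2×15+9 = 39 → write 7 carry 2
  E×15+2 = 212 → write 4 carry 13
  F×15+13 = 238 → write E carry 14
  D×15+14 = 209 → write 1 carry 13
  remaining carry: D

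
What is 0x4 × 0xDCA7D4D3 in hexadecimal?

Multiply each base-16 digit by 4, carrying:
  3×4 = 12 → write C
  D×4 = 52 → write 4 carry 3
  4×4+3 = 19 → write 3 carry 1
  D×4+1 = 53 → write 5 carry 3
  7×4+3 = 31 → write F carry 1
  A×4+1 = 41 → write 9 carry 2
  C×4+2 = 50 → write 2 carry 3
  D×4+3 = 55 → write 7 carry 3
  remaining carry: 3

0x3729F534C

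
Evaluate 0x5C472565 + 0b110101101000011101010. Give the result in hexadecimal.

0b110101101000011101010 = 0x1AD0EA in hexadecimal.
Add column by column in base 16, right to left:
  5+A = F
  6+E = 4 carry 1
  5+0+1 = 6
  2+D = F
  7+A = 1 carry 1
  4+1+1 = 6
  C+0 = C
  5+0 = 5

0x5C61F64F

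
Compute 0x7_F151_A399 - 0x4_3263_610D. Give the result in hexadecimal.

Subtract column by column in base 16:
  9-D → C (borrow)
  9-0-1 → 8
  3-1 → 2
  A-6 → 4
  1-3 → E (borrow)
  5-6-1 → E (borrow)
  1-2-1 → E (borrow)
  F-3-1 → B
  7-4 → 3

0x3BEEE428C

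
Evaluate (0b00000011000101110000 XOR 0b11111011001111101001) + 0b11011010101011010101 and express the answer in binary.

0b111010010110101101110

First 0b00000011000101110000 XOR 0b11111011001111101001 = 0b11111000001010011001.
Add column by column in base 2, right to left:
  1+1 = 0 carry 1
  0+0+1 = 1
  0+1 = 1
  1+0 = 1
  1+1 = 0 carry 1
  0+0+1 = 1
  0+1 = 1
  1+1 = 0 carry 1
  0+0+1 = 1
  1+1 = 0 carry 1
  0+0+1 = 1
  0+1 = 1
  0+0 = 0
  0+1 = 1
  0+0 = 0
  1+1 = 0 carry 1
  1+1+1 = 1 carry 1
  1+0+1 = 0 carry 1
  1+1+1 = 1 carry 1
  1+1+1 = 1 carry 1
  final carry 1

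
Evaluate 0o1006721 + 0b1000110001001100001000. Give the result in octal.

0o11620331

0b1000110001001100001000 = 0o10611410 in octal.
Add column by column in base 8, right to left:
  1+0 = 1
  2+1 = 3
  7+4 = 3 carry 1
  6+1+1 = 0 carry 1
  0+1+1 = 2
  0+6 = 6
  1+0 = 1
  0+1 = 1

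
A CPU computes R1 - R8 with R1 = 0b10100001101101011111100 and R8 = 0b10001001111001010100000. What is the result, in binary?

0b10111110100001011100

Subtract column by column in base 2:
  0-0 → 0
  0-0 → 0
  1-0 → 1
  1-0 → 1
  1-0 → 1
  1-1 → 0
  1-0 → 1
  1-1 → 0
  0-0 → 0
  1-1 → 0
  0-0 → 0
  1-0 → 1
  1-1 → 0
  0-1 → 1 (borrow)
  1-1-1 → 1 (borrow)
  1-1-1 → 1 (borrow)
  0-0-1 → 1 (borrow)
  0-0-1 → 1 (borrow)
  0-1-1 → 0 (borrow)
  0-0-1 → 1 (borrow)
  1-0-1 → 0
  0-0 → 0
  1-1 → 0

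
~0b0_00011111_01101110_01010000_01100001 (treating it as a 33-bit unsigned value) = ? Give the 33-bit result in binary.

0b111100000100100011010111110011110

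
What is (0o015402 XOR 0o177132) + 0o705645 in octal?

First 0o015402 XOR 0o177132 = 0o162530.
Add column by column in base 8, right to left:
  0+5 = 5
  3+4 = 7
  5+6 = 3 carry 1
  2+5+1 = 0 carry 1
  6+0+1 = 7
  1+7 = 0 carry 1
  final carry 1

0o1070375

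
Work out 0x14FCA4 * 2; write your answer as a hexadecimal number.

0x29F948

Multiply each base-16 digit by 2, carrying:
  4×2 = 8 → write 8
  A×2 = 20 → write 4 carry 1
  C×2+1 = 25 → write 9 carry 1
  F×2+1 = 31 → write F carry 1
  4×2+1 = 9 → write 9
  1×2 = 2 → write 2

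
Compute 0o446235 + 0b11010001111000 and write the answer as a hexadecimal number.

0x28115

0o446235 = 0x24C9D in hexadecimal.
0b11010001111000 = 0x3478 in hexadecimal.
Add column by column in base 16, right to left:
  D+8 = 5 carry 1
  9+7+1 = 1 carry 1
  C+4+1 = 1 carry 1
  4+3+1 = 8
  2+0 = 2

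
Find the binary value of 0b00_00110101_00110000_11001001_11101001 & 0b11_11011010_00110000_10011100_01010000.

0b0000010000001100001000100001000000

AND bit by bit (1 only where both bits are 1):
  0000110101001100001100100111101001
& 1111011010001100001001110001010000
= 0000010000001100001000100001000000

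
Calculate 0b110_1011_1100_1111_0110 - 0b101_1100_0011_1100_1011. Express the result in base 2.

0b1111100100101011

Subtract column by column in base 2:
  0-1 → 1 (borrow)
  1-1-1 → 1 (borrow)
  1-0-1 → 0
  0-1 → 1 (borrow)
  1-0-1 → 0
  1-0 → 1
  1-1 → 0
  1-1 → 0
  0-1 → 1 (borrow)
  0-1-1 → 0 (borrow)
  1-0-1 → 0
  1-0 → 1
  1-0 → 1
  1-0 → 1
  0-1 → 1 (borrow)
  1-1-1 → 1 (borrow)
  0-1-1 → 0 (borrow)
  1-0-1 → 0
  1-1 → 0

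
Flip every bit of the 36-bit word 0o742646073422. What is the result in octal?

Each oct digit d becomes 7−d:
  7→0, 4→3, 2→5, 6→1, 4→3, 6→1, 0→7, 7→0, 3→4, 4→3, 2→5, 2→5

0o035131704355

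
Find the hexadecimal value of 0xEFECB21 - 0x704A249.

0x7FA28D8

Subtract column by column in base 16:
  1-9 → 8 (borrow)
  2-4-1 → D (borrow)
  B-2-1 → 8
  C-A → 2
  E-4 → A
  F-0 → F
  E-7 → 7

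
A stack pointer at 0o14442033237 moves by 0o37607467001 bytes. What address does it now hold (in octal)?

Add column by column in base 8, right to left:
  7+1 = 0 carry 1
  3+0+1 = 4
  2+0 = 2
  3+7 = 2 carry 1
  3+6+1 = 2 carry 1
  0+4+1 = 5
  2+7 = 1 carry 1
  4+0+1 = 5
  4+6 = 2 carry 1
  4+7+1 = 4 carry 1
  1+3+1 = 5

0o54251522240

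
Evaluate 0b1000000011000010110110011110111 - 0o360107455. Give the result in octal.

0o7450156712

0b1000000011000010110110011110111 = 0o10030266367 in octal.
Subtract column by column in base 8:
  7-5 → 2
  6-5 → 1
  3-4 → 7 (borrow)
  6-7-1 → 6 (borrow)
  6-0-1 → 5
  2-1 → 1
  0-0 → 0
  3-6 → 5 (borrow)
  0-3-1 → 4 (borrow)
  0-0-1 → 7 (borrow)
  1-0-1 → 0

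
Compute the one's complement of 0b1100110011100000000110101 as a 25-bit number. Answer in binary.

Invert each bit: 1100110011100000000110101 → 0011001100011111111001010.

0b0011001100011111111001010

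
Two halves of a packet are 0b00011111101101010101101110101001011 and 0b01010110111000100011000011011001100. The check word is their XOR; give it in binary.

XOR bit by bit (1 where the bits differ):
  00011111101101010101101110101001011
^ 01010110111000100011000011011001100
= 01001001010101110110101101110000111

0b01001001010101110110101101110000111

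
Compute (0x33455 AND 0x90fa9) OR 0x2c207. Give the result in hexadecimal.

0x3c607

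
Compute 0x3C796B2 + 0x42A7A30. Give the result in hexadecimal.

0x7F210E2

Add column by column in base 16, right to left:
  2+0 = 2
  B+3 = E
  6+A = 0 carry 1
  9+7+1 = 1 carry 1
  7+A+1 = 2 carry 1
  C+2+1 = F
  3+4 = 7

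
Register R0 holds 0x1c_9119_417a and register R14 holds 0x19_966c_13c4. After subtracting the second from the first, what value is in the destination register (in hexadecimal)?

Subtract column by column in base 16:
  a-4 → 6
  7-c → b (borrow)
  1-3-1 → d (borrow)
  4-1-1 → 2
  9-c → d (borrow)
  1-6-1 → a (borrow)
  1-6-1 → a (borrow)
  9-9-1 → f (borrow)
  c-9-1 → 2
  1-1 → 0

0x2faad2db6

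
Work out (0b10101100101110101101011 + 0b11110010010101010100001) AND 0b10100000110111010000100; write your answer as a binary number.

0b10000000000100000000100

Add column by column in base 2, right to left:
  1+1 = 0 carry 1
  1+0+1 = 0 carry 1
  0+0+1 = 1
  1+0 = 1
  0+0 = 0
  1+1 = 0 carry 1
  1+0+1 = 0 carry 1
  0+1+1 = 0 carry 1
  1+0+1 = 0 carry 1
  0+1+1 = 0 carry 1
  1+0+1 = 0 carry 1
  1+1+1 = 1 carry 1
  1+0+1 = 0 carry 1
  0+1+1 = 0 carry 1
  1+0+1 = 0 carry 1
  0+0+1 = 1
  0+1 = 1
  1+0 = 1
  1+0 = 1
  0+1 = 1
  1+1 = 0 carry 1
  0+1+1 = 0 carry 1
  1+1+1 = 1 carry 1
  final carry 1
Sum = 0b110011111000100000001100; now AND with 0b10100000110111010000100:
  110011111000100000001100
& 010100000110111010000100
= 010000000000100000000100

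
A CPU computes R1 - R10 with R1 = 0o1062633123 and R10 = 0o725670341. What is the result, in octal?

0o134742562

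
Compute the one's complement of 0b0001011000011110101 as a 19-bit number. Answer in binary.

Invert each bit: 0001011000011110101 → 1110100111100001010.

0b1110100111100001010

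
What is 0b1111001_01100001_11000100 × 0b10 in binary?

0b111100101100001110001000

Multiply each base-2 digit by 2, carrying:
  0×2 = 0 → write 0
  0×2 = 0 → write 0
  1×2 = 2 → write 0 carry 1
  0×2+1 = 1 → write 1
  0×2 = 0 → write 0
  0×2 = 0 → write 0
  1×2 = 2 → write 0 carry 1
  1×2+1 = 3 → write 1 carry 1
  1×2+1 = 3 → write 1 carry 1
  0×2+1 = 1 → write 1
  0×2 = 0 → write 0
  0×2 = 0 → write 0
  0×2 = 0 → write 0
  1×2 = 2 → write 0 carry 1
  1×2+1 = 3 → write 1 carry 1
  0×2+1 = 1 → write 1
  1×2 = 2 → write 0 carry 1
  0×2+1 = 1 → write 1
  0×2 = 0 → write 0
  1×2 = 2 → write 0 carry 1
  1×2+1 = 3 → write 1 carry 1
  1×2+1 = 3 → write 1 carry 1
  1×2+1 = 3 → write 1 carry 1
  remaining carry: 1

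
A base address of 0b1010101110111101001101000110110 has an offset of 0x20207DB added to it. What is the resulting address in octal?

0b1010101110111101001101000110110 = 0o12567515066 in octal.
0x20207DB = 0o200403733 in octal.
Add column by column in base 8, right to left:
  6+3 = 1 carry 1
  6+3+1 = 2 carry 1
  0+7+1 = 0 carry 1
  5+3+1 = 1 carry 1
  1+0+1 = 2
  5+4 = 1 carry 1
  7+0+1 = 0 carry 1
  6+0+1 = 7
  5+2 = 7
  2+0 = 2
  1+0 = 1

0o12770121021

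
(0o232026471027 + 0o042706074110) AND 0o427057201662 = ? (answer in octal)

0o24014001022

Add column by column in base 8, right to left:
  7+0 = 7
  2+1 = 3
  0+1 = 1
  1+4 = 5
  7+7 = 6 carry 1
  4+0+1 = 5
  6+6 = 4 carry 1
  2+0+1 = 3
  0+7 = 7
  2+2 = 4
  3+4 = 7
  2+0 = 2
Sum = 0o274734565137; now AND with 0o427057201662:
  2&4=0, 7&2=2, 4&7=4, 7&0=0, 3&5=1, 4&7=4, 5&2=0, 6&0=0, 5&1=1, 1&6=0, 3&6=2, 7&2=2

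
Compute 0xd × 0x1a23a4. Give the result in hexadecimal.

0x153cf54

Multiply each base-16 digit by 13, carrying:
  4×13 = 52 → write 4 carry 3
  a×13+3 = 133 → write 5 carry 8
  3×13+8 = 47 → write f carry 2
  2×13+2 = 28 → write c carry 1
  a×13+1 = 131 → write 3 carry 8
  1×13+8 = 21 → write 5 carry 1
  remaining carry: 1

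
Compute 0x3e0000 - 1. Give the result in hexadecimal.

The trailing 4 digits are 0, so subtracting 1 borrows through: they become F and the next digit up decrements.

0x3dffff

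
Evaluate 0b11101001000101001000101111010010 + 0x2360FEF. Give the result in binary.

0x2360FEF = 0b10001101100000111111101111 in binary.
Add column by column in base 2, right to left:
  0+1 = 1
  1+1 = 0 carry 1
  0+1+1 = 0 carry 1
  0+1+1 = 0 carry 1
  1+0+1 = 0 carry 1
  0+1+1 = 0 carry 1
  1+1+1 = 1 carry 1
  1+1+1 = 1 carry 1
  1+1+1 = 1 carry 1
  1+1+1 = 1 carry 1
  0+1+1 = 0 carry 1
  1+1+1 = 1 carry 1
  0+0+1 = 1
  0+0 = 0
  0+0 = 0
  1+0 = 1
  0+0 = 0
  0+1 = 1
  1+1 = 0 carry 1
  0+0+1 = 1
  1+1 = 0 carry 1
  0+1+1 = 0 carry 1
  0+0+1 = 1
  0+0 = 0
  1+0 = 1
  0+1 = 1
  0+0 = 0
  1+0 = 1
  0+0 = 0
  1+0 = 1
  1+0 = 1
  1+0 = 1

0b11101011010010101001101111000001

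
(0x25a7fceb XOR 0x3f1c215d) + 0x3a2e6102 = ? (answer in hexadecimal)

0x54ea3eb8

First 0x25a7fceb XOR 0x3f1c215d = 0x1abbddb6.
Add column by column in base 16, right to left:
  6+2 = 8
  b+0 = b
  d+1 = e
  d+6 = 3 carry 1
  b+e+1 = a carry 1
  b+2+1 = e
  a+a = 4 carry 1
  1+3+1 = 5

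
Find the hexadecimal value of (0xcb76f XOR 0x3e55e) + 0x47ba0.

First 0xcb76f XOR 0x3e55e = 0xf5231.
Add column by column in base 16, right to left:
  1+0 = 1
  3+a = d
  2+b = d
  5+7 = c
  f+4 = 3 carry 1
  final carry 1

0x13cdd1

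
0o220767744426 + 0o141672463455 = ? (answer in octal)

0o362662430103

Add column by column in base 8, right to left:
  6+5 = 3 carry 1
  2+5+1 = 0 carry 1
  4+4+1 = 1 carry 1
  4+3+1 = 0 carry 1
  4+6+1 = 3 carry 1
  7+4+1 = 4 carry 1
  7+2+1 = 2 carry 1
  6+7+1 = 6 carry 1
  7+6+1 = 6 carry 1
  0+1+1 = 2
  2+4 = 6
  2+1 = 3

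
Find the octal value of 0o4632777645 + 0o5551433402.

0o12404433247

Add column by column in base 8, right to left:
  5+2 = 7
  4+0 = 4
  6+4 = 2 carry 1
  7+3+1 = 3 carry 1
  7+3+1 = 3 carry 1
  7+4+1 = 4 carry 1
  2+1+1 = 4
  3+5 = 0 carry 1
  6+5+1 = 4 carry 1
  4+5+1 = 2 carry 1
  final carry 1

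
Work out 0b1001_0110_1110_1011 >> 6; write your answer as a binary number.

Right shift by 6: drop the 6 least-significant bits.

0b1001011011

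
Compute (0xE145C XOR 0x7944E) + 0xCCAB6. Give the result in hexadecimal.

First 0xE145C XOR 0x7944E = 0x98012.
Add column by column in base 16, right to left:
  2+6 = 8
  1+B = C
  0+A = A
  8+C = 4 carry 1
  9+C+1 = 6 carry 1
  final carry 1

0x164AC8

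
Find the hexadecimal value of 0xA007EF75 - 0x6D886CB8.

0x327F82BD

Subtract column by column in base 16:
  5-8 → D (borrow)
  7-B-1 → B (borrow)
  F-C-1 → 2
  E-6 → 8
  7-8 → F (borrow)
  0-8-1 → 7 (borrow)
  0-D-1 → 2 (borrow)
  A-6-1 → 3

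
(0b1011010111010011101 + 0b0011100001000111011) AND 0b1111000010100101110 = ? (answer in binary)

0b1110000000000001000

Add column by column in base 2, right to left:
  1+1 = 0 carry 1
  0+1+1 = 0 carry 1
  1+0+1 = 0 carry 1
  1+1+1 = 1 carry 1
  1+1+1 = 1 carry 1
  0+1+1 = 0 carry 1
  0+0+1 = 1
  1+0 = 1
  0+0 = 0
  1+1 = 0 carry 1
  1+0+1 = 0 carry 1
  1+0+1 = 0 carry 1
  0+0+1 = 1
  1+0 = 1
  0+1 = 1
  1+1 = 0 carry 1
  1+1+1 = 1 carry 1
  0+0+1 = 1
  1+0 = 1
Sum = 0b1110111000011011000; now AND with 0b1111000010100101110:
  1110111000011011000
& 1111000010100101110
= 1110000000000001000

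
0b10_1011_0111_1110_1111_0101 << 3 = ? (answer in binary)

Left shift by 3: append 3 zero bits.

0b1010110111111011110101000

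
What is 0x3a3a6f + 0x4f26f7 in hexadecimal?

Add column by column in base 16, right to left:
  f+7 = 6 carry 1
  6+f+1 = 6 carry 1
  a+6+1 = 1 carry 1
  3+2+1 = 6
  a+f = 9 carry 1
  3+4+1 = 8

0x896166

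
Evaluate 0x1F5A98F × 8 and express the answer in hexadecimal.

0xFAD4C78

Multiply each base-16 digit by 8, carrying:
  F×8 = 120 → write 8 carry 7
  8×8+7 = 71 → write 7 carry 4
  9×8+4 = 76 → write C carry 4
  A×8+4 = 84 → write 4 carry 5
  5×8+5 = 45 → write D carry 2
  F×8+2 = 122 → write A carry 7
  1×8+7 = 15 → write F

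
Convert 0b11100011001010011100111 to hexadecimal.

Group the bits into nibbles: 0111 0001 1001 0100 1110 0111 → 7194e7.

0x7194e7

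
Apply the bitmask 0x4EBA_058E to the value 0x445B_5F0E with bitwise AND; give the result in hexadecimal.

0x441A050E

AND each hex digit independently (no carries):
  4&4=4, 4&E=4, 5&B=1, B&A=A, 5&0=0, F&5=5, 0&8=0, E&E=E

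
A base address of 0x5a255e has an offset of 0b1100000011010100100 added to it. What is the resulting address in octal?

0o30026002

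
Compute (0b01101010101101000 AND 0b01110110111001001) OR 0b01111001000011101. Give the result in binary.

0b01101010101101000 AND 0b01110110111001001 = 0b01100010101001000.
Then OR with 0b01111001000011101.

0b1111011101011101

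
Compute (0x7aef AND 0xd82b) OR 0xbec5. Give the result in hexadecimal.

0x7aef AND 0xd82b = 0x582b.
Then OR with 0xbec5.

0xfeef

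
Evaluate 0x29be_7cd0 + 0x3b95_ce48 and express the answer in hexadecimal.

0x65544b18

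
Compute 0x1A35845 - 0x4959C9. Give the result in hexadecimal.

0x159FE7C

Subtract column by column in base 16:
  5-9 → C (borrow)
  4-C-1 → 7 (borrow)
  8-9-1 → E (borrow)
  5-5-1 → F (borrow)
  3-9-1 → 9 (borrow)
  A-4-1 → 5
  1-0 → 1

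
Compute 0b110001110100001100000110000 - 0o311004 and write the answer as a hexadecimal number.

0b110001110100001100000110000 = 0x63A1830 in hexadecimal.
0o311004 = 0x19204 in hexadecimal.
Subtract column by column in base 16:
  0-4 → C (borrow)
  3-0-1 → 2
  8-2 → 6
  1-9 → 8 (borrow)
  A-1-1 → 8
  3-0 → 3
  6-0 → 6

0x638862C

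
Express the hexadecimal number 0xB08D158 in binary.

Expand each hex digit to 4 bits: B=1011 0=0000 8=1000 D=1101 1=0001 5=0101 8=1000.

0b1011000010001101000101011000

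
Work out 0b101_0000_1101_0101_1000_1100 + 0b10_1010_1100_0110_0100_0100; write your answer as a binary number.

Add column by column in base 2, right to left:
  0+0 = 0
  0+0 = 0
  1+1 = 0 carry 1
  1+0+1 = 0 carry 1
  0+0+1 = 1
  0+0 = 0
  0+1 = 1
  1+0 = 1
  1+0 = 1
  0+1 = 1
  1+1 = 0 carry 1
  0+0+1 = 1
  1+0 = 1
  0+0 = 0
  1+1 = 0 carry 1
  1+1+1 = 1 carry 1
  0+0+1 = 1
  0+1 = 1
  0+0 = 0
  0+1 = 1
  1+0 = 1
  0+1 = 1
  1+0 = 1

0b11110111001101111010000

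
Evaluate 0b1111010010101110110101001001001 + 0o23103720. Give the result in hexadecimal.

0x7AA3F219

0b1111010010101110110101001001001 = 0x7A576A49 in hexadecimal.
0o23103720 = 0x4C87D0 in hexadecimal.
Add column by column in base 16, right to left:
  9+0 = 9
  4+D = 1 carry 1
  A+7+1 = 2 carry 1
  6+8+1 = F
  7+C = 3 carry 1
  5+4+1 = A
  A+0 = A
  7+0 = 7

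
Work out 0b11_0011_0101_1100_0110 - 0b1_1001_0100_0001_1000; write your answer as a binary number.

Subtract column by column in base 2:
  0-0 → 0
  1-0 → 1
  1-0 → 1
  0-1 → 1 (borrow)
  0-1-1 → 0 (borrow)
  0-0-1 → 1 (borrow)
  1-0-1 → 0
  1-0 → 1
  1-0 → 1
  0-0 → 0
  1-1 → 0
  0-0 → 0
  1-1 → 0
  1-0 → 1
  0-0 → 0
  0-1 → 1 (borrow)
  1-1-1 → 1 (borrow)
  1-0-1 → 0

0b11010000110101110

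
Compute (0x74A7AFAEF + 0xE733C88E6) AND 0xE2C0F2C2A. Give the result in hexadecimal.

Add column by column in base 16, right to left:
  F+6 = 5 carry 1
  E+E+1 = D carry 1
  A+8+1 = 3 carry 1
  F+8+1 = 8 carry 1
  A+C+1 = 7 carry 1
  7+3+1 = B
  A+3 = D
  4+7 = B
  7+E = 5 carry 1
  final carry 1
Sum = 0x15BDB783D5; now AND with 0xE2C0F2C2A:
  1&0=0, 5&E=4, B&2=2, D&C=C, B&0=0, 7&F=7, 8&2=0, 3&C=0, D&2=0, 5&A=0

0x42C070000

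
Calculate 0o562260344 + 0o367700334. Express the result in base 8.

Add column by column in base 8, right to left:
  4+4 = 0 carry 1
  4+3+1 = 0 carry 1
  3+3+1 = 7
  0+0 = 0
  6+0 = 6
  2+7 = 1 carry 1
  2+7+1 = 2 carry 1
  6+6+1 = 5 carry 1
  5+3+1 = 1 carry 1
  final carry 1

0o1152160700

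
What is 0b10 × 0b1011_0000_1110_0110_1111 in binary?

0b101100001110011011110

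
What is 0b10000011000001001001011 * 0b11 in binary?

Multiply each base-2 digit by 3, carrying:
  1×3 = 3 → write 1 carry 1
  1×3+1 = 4 → write 0 carry 2
  0×3+2 = 2 → write 0 carry 1
  1×3+1 = 4 → write 0 carry 2
  0×3+2 = 2 → write 0 carry 1
  0×3+1 = 1 → write 1
  1×3 = 3 → write 1 carry 1
  0×3+1 = 1 → write 1
  0×3 = 0 → write 0
  1×3 = 3 → write 1 carry 1
  0×3+1 = 1 → write 1
  0×3 = 0 → write 0
  0×3 = 0 → write 0
  0×3 = 0 → write 0
  0×3 = 0 → write 0
  1×3 = 3 → write 1 carry 1
  1×3+1 = 4 → write 0 carry 2
  0×3+2 = 2 → write 0 carry 1
  0×3+1 = 1 → write 1
  0×3 = 0 → write 0
  0×3 = 0 → write 0
  0×3 = 0 → write 0
  1×3 = 3 → write 1 carry 1
  remaining carry: 1

0b110001001000011011100001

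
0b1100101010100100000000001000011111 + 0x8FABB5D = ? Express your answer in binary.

0b1100110011100010101011110101111100

0x8FABB5D = 0b1000111110101011101101011101 in binary.
Add column by column in base 2, right to left:
  1+1 = 0 carry 1
  1+0+1 = 0 carry 1
  1+1+1 = 1 carry 1
  1+1+1 = 1 carry 1
  1+1+1 = 1 carry 1
  0+0+1 = 1
  0+1 = 1
  0+0 = 0
  0+1 = 1
  1+1 = 0 carry 1
  0+0+1 = 1
  0+1 = 1
  0+1 = 1
  0+1 = 1
  0+0 = 0
  0+1 = 1
  0+0 = 0
  0+1 = 1
  0+0 = 0
  0+1 = 1
  1+1 = 0 carry 1
  0+1+1 = 0 carry 1
  0+1+1 = 0 carry 1
  1+1+1 = 1 carry 1
  0+0+1 = 1
  1+0 = 1
  0+0 = 0
  1+1 = 0 carry 1
  0+0+1 = 1
  1+0 = 1
  0+0 = 0
  0+0 = 0
  1+0 = 1
  1+0 = 1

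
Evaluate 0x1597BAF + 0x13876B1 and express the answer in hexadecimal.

0x291F260

Add column by column in base 16, right to left:
  F+1 = 0 carry 1
  A+B+1 = 6 carry 1
  B+6+1 = 2 carry 1
  7+7+1 = F
  9+8 = 1 carry 1
  5+3+1 = 9
  1+1 = 2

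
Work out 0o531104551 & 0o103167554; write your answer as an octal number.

AND each oct digit independently (no carries):
  5&1=1, 3&0=0, 1&3=1, 1&1=1, 0&6=0, 4&7=4, 5&5=5, 5&5=5, 1&4=0

0o101104550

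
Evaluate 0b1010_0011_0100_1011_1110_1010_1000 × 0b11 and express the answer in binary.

0b11110100111100011101111111000

Multiply each base-2 digit by 3, carrying:
  0×3 = 0 → write 0
  0×3 = 0 → write 0
  0×3 = 0 → write 0
  1×3 = 3 → write 1 carry 1
  0×3+1 = 1 → write 1
  1×3 = 3 → write 1 carry 1
  0×3+1 = 1 → write 1
  1×3 = 3 → write 1 carry 1
  0×3+1 = 1 → write 1
  1×3 = 3 → write 1 carry 1
  1×3+1 = 4 → write 0 carry 2
  1×3+2 = 5 → write 1 carry 2
  1×3+2 = 5 → write 1 carry 2
  1×3+2 = 5 → write 1 carry 2
  0×3+2 = 2 → write 0 carry 1
  1×3+1 = 4 → write 0 carry 2
  0×3+2 = 2 → write 0 carry 1
  0×3+1 = 1 → write 1
  1×3 = 3 → write 1 carry 1
  0×3+1 = 1 → write 1
  1×3 = 3 → write 1 carry 1
  1×3+1 = 4 → write 0 carry 2
  0×3+2 = 2 → write 0 carry 1
  0×3+1 = 1 → write 1
  0×3 = 0 → write 0
  1×3 = 3 → write 1 carry 1
  0×3+1 = 1 → write 1
  1×3 = 3 → write 1 carry 1
  remaining carry: 1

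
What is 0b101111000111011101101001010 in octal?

0o570735512

Group the bits in threes: 101 111 000 111 011 101 101 001 010 → 570735512.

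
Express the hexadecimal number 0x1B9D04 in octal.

0o6716404

Expand each hex digit to 4 bits: 1=0001 B=1011 9=1001 D=1101 0=0000 4=0100.
Group the bits in threes: 110 111 001 110 100 000 100 → 6716404.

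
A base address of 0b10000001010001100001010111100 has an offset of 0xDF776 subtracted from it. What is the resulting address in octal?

0o2006545506

0b10000001010001100001010111100 = 0o2012141274 in octal.
0xDF776 = 0o3373566 in octal.
Subtract column by column in base 8:
  4-6 → 6 (borrow)
  7-6-1 → 0
  2-5 → 5 (borrow)
  1-3-1 → 5 (borrow)
  4-7-1 → 4 (borrow)
  1-3-1 → 5 (borrow)
  2-3-1 → 6 (borrow)
  1-0-1 → 0
  0-0 → 0
  2-0 → 2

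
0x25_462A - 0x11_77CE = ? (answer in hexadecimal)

0x13CE5C

Subtract column by column in base 16:
  A-E → C (borrow)
  2-C-1 → 5 (borrow)
  6-7-1 → E (borrow)
  4-7-1 → C (borrow)
  5-1-1 → 3
  2-1 → 1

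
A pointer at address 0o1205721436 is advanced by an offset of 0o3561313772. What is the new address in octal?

Add column by column in base 8, right to left:
  6+2 = 0 carry 1
  3+7+1 = 3 carry 1
  4+7+1 = 4 carry 1
  1+3+1 = 5
  2+1 = 3
  7+3 = 2 carry 1
  5+1+1 = 7
  0+6 = 6
  2+5 = 7
  1+3 = 4

0o4767235430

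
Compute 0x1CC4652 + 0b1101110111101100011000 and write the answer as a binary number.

0b10000000111100000101101010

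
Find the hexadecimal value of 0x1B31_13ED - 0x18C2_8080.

Subtract column by column in base 16:
  D-0 → D
  E-8 → 6
  3-0 → 3
  1-8 → 9 (borrow)
  1-2-1 → E (borrow)
  3-C-1 → 6 (borrow)
  B-8-1 → 2
  1-1 → 0

0x26E936D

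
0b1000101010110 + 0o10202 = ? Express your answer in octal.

0o20730

0b1000101010110 = 0o10526 in octal.
Add column by column in base 8, right to left:
  6+2 = 0 carry 1
  2+0+1 = 3
  5+2 = 7
  0+0 = 0
  1+1 = 2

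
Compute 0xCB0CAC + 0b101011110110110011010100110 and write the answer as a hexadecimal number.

0x6467352

0b101011110110110011010100110 = 0x57B66A6 in hexadecimal.
Add column by column in base 16, right to left:
  C+6 = 2 carry 1
  A+A+1 = 5 carry 1
  C+6+1 = 3 carry 1
  0+6+1 = 7
  B+B = 6 carry 1
  C+7+1 = 4 carry 1
  0+5+1 = 6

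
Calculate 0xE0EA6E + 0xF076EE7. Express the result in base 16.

Add column by column in base 16, right to left:
  E+7 = 5 carry 1
  6+E+1 = 5 carry 1
  A+E+1 = 9 carry 1
  E+6+1 = 5 carry 1
  0+7+1 = 8
  E+0 = E
  0+F = F

0xFE85955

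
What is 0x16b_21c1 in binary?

0b1011010110010000111000001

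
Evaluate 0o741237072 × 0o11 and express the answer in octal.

0o10353630012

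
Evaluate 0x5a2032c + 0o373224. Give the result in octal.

0o550774700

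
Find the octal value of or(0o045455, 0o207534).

0o247575

OR each oct digit independently (no carries):
  0|2=2, 4|0=4, 5|7=7, 4|5=5, 5|3=7, 5|4=5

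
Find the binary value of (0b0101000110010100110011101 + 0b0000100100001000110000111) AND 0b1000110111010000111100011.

Add column by column in base 2, right to left:
  1+1 = 0 carry 1
  0+1+1 = 0 carry 1
  1+1+1 = 1 carry 1
  1+0+1 = 0 carry 1
  1+0+1 = 0 carry 1
  0+0+1 = 1
  0+0 = 0
  1+1 = 0 carry 1
  1+1+1 = 1 carry 1
  0+0+1 = 1
  0+0 = 0
  1+0 = 1
  0+1 = 1
  1+0 = 1
  0+0 = 0
  0+0 = 0
  1+0 = 1
  1+1 = 0 carry 1
  0+0+1 = 1
  0+0 = 0
  0+1 = 1
  1+0 = 1
  0+0 = 0
  1+0 = 1
Sum = 0b101101010011101100100100; now AND with 0b1000110111010000111100011:
  0101101010011101100100100
& 1000110111010000111100011
= 0000100010010000100100000

0b100010010000100100000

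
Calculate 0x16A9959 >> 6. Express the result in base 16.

6 bits is not a whole number of base-16 digits; in binary: 1011010101001100101011001 >> 6 = 1011010101001100101.

0x5AA65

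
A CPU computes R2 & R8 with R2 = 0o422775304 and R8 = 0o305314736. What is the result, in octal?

AND each oct digit independently (no carries):
  4&3=0, 2&0=0, 2&5=0, 7&3=3, 7&1=1, 5&4=4, 3&7=3, 0&3=0, 4&6=4

0o000314304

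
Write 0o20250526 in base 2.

Each octal digit is 3 bits: 2=010 0=000 2=010 5=101 0=000 5=101 2=010 6=110.

0b10000010101000101010110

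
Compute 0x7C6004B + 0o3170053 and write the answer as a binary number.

0b111110100101111000001110110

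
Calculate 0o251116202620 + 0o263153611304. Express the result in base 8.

0o534272014124

Add column by column in base 8, right to left:
  0+4 = 4
  2+0 = 2
  6+3 = 1 carry 1
  2+1+1 = 4
  0+1 = 1
  2+6 = 0 carry 1
  6+3+1 = 2 carry 1
  1+5+1 = 7
  1+1 = 2
  1+3 = 4
  5+6 = 3 carry 1
  2+2+1 = 5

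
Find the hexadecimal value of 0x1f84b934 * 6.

0xbd1c5738

Multiply each base-16 digit by 6, carrying:
  4×6 = 24 → write 8 carry 1
  3×6+1 = 19 → write 3 carry 1
  9×6+1 = 55 → write 7 carry 3
  b×6+3 = 69 → write 5 carry 4
  4×6+4 = 28 → write c carry 1
  8×6+1 = 49 → write 1 carry 3
  f×6+3 = 93 → write d carry 5
  1×6+5 = 11 → write b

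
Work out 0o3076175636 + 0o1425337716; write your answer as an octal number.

0o4523535554

Add column by column in base 8, right to left:
  6+6 = 4 carry 1
  3+1+1 = 5
  6+7 = 5 carry 1
  5+7+1 = 5 carry 1
  7+3+1 = 3 carry 1
  1+3+1 = 5
  6+5 = 3 carry 1
  7+2+1 = 2 carry 1
  0+4+1 = 5
  3+1 = 4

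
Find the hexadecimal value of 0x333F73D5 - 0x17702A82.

Subtract column by column in base 16:
  5-2 → 3
  D-8 → 5
  3-A → 9 (borrow)
  7-2-1 → 4
  F-0 → F
  3-7 → C (borrow)
  3-7-1 → B (borrow)
  3-1-1 → 1

0x1BCF4953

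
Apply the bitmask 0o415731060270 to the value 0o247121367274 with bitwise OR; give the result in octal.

OR each oct digit independently (no carries):
  2|4=6, 4|1=5, 7|5=7, 1|7=7, 2|3=3, 1|1=1, 3|0=3, 6|6=6, 7|0=7, 2|2=2, 7|7=7, 4|0=4

0o657731367274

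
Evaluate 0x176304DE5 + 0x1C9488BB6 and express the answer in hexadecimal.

Add column by column in base 16, right to left:
  5+6 = B
  E+B = 9 carry 1
  D+B+1 = 9 carry 1
  4+8+1 = D
  0+8 = 8
  3+4 = 7
  6+9 = F
  7+C = 3 carry 1
  1+1+1 = 3

0x33F78D99B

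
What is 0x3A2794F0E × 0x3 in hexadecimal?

0xAE76BED2A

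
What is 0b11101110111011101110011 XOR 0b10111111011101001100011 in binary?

XOR bit by bit (1 where the bits differ):
  11101110111011101110011
^ 10111111011101001100011
= 01010001100110100010000

0b01010001100110100010000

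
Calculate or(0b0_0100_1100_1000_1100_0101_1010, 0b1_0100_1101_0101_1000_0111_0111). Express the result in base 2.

0b1010011011101110001111111

OR bit by bit (1 where either bit is 1):
  0010011001000110001011010
| 1010011010101100001110111
= 1010011011101110001111111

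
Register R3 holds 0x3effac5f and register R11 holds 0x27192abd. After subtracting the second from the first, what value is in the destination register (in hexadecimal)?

0x17e681a2

Subtract column by column in base 16:
  f-d → 2
  5-b → a (borrow)
  c-a-1 → 1
  a-2 → 8
  f-9 → 6
  f-1 → e
  e-7 → 7
  3-2 → 1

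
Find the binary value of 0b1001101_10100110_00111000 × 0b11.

0b111010001111001010101000

Multiply each base-2 digit by 3, carrying:
  0×3 = 0 → write 0
  0×3 = 0 → write 0
  0×3 = 0 → write 0
  1×3 = 3 → write 1 carry 1
  1×3+1 = 4 → write 0 carry 2
  1×3+2 = 5 → write 1 carry 2
  0×3+2 = 2 → write 0 carry 1
  0×3+1 = 1 → write 1
  0×3 = 0 → write 0
  1×3 = 3 → write 1 carry 1
  1×3+1 = 4 → write 0 carry 2
  0×3+2 = 2 → write 0 carry 1
  0×3+1 = 1 → write 1
  1×3 = 3 → write 1 carry 1
  0×3+1 = 1 → write 1
  1×3 = 3 → write 1 carry 1
  1×3+1 = 4 → write 0 carry 2
  0×3+2 = 2 → write 0 carry 1
  1×3+1 = 4 → write 0 carry 2
  1×3+2 = 5 → write 1 carry 2
  0×3+2 = 2 → write 0 carry 1
  0×3+1 = 1 → write 1
  1×3 = 3 → write 1 carry 1
  remaining carry: 1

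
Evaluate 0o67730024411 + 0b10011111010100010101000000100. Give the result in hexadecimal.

0o67730024411 = 0x1BF602909 in hexadecimal.
0b10011111010100010101000000100 = 0x13EA2A04 in hexadecimal.
Add column by column in base 16, right to left:
  9+4 = D
  0+0 = 0
  9+A = 3 carry 1
  2+2+1 = 5
  0+A = A
  6+E = 4 carry 1
  F+3+1 = 3 carry 1
  B+1+1 = D
  1+0 = 1

0x1D34A530D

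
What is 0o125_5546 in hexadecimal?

Each octal digit is 3 bits: 1=001 2=010 5=101 5=101 5=101 4=100 6=110.
Group the bits into nibbles: 0101 0101 1011 0110 0110 → 55B66.

0x55B66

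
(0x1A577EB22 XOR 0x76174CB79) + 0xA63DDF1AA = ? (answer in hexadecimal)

First 0x1A577EB22 XOR 0x76174CB79 = 0x6C403205B.
Add column by column in base 16, right to left:
  B+A = 5 carry 1
  5+A+1 = 0 carry 1
  0+1+1 = 2
  2+F = 1 carry 1
  3+D+1 = 1 carry 1
  0+D+1 = E
  4+3 = 7
  C+6 = 2 carry 1
  6+A+1 = 1 carry 1
  final carry 1

0x1127E11205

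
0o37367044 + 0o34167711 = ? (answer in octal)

Add column by column in base 8, right to left:
  4+1 = 5
  4+1 = 5
  0+7 = 7
  7+7 = 6 carry 1
  6+6+1 = 5 carry 1
  3+1+1 = 5
  7+4 = 3 carry 1
  3+3+1 = 7

0o73556755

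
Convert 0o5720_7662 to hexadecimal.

Each octal digit is 3 bits: 5=101 7=111 2=010 0=000 7=111 6=110 6=110 2=010.
Group the bits into nibbles: 1011 1101 0000 1111 1011 0010 → BD0FB2.

0xBD0FB2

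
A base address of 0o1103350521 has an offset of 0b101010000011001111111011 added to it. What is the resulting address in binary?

0o1103350521 = 0b1001000011011101000101010001 in binary.
Add column by column in base 2, right to left:
  1+1 = 0 carry 1
  0+1+1 = 0 carry 1
  0+0+1 = 1
  0+1 = 1
  1+1 = 0 carry 1
  0+1+1 = 0 carry 1
  1+1+1 = 1 carry 1
  0+1+1 = 0 carry 1
  1+1+1 = 1 carry 1
  0+1+1 = 0 carry 1
  0+0+1 = 1
  0+0 = 0
  1+1 = 0 carry 1
  0+1+1 = 0 carry 1
  1+0+1 = 0 carry 1
  1+0+1 = 0 carry 1
  1+0+1 = 0 carry 1
  0+0+1 = 1
  1+0 = 1
  1+1 = 0 carry 1
  0+0+1 = 1
  0+1 = 1
  0+0 = 0
  0+1 = 1
  1+0 = 1
  0+0 = 0
  0+0 = 0
  1+0 = 1

0b1001101101100000010101001100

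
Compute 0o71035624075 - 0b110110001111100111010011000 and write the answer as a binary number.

0o71035624075 = 0b111001000011101110010100000111101 in binary.
Subtract column by column in base 2:
  1-0 → 1
  0-0 → 0
  1-0 → 1
  1-1 → 0
  1-1 → 0
  1-0 → 1
  0-0 → 0
  0-1 → 1 (borrow)
  0-0-1 → 1 (borrow)
  0-1-1 → 0 (borrow)
  0-1-1 → 0 (borrow)
  1-1-1 → 1 (borrow)
  0-0-1 → 1 (borrow)
  1-0-1 → 0
  0-1 → 1 (borrow)
  0-1-1 → 0 (borrow)
  1-1-1 → 1 (borrow)
  1-1-1 → 1 (borrow)
  1-1-1 → 1 (borrow)
  0-0-1 → 1 (borrow)
  1-0-1 → 0
  1-0 → 1
  1-1 → 0
  0-1 → 1 (borrow)
  0-0-1 → 1 (borrow)
  0-1-1 → 0 (borrow)
  0-1-1 → 0 (borrow)
  1-0-1 → 0
  0-0 → 0
  0-0 → 0
  1-0 → 1
  1-0 → 1
  1-0 → 1

0b111000001101011110101100110100101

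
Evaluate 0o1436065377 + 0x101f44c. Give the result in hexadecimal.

0xd7a5f4b

0o1436065377 = 0xc786aff in hexadecimal.
Add column by column in base 16, right to left:
  f+c = b carry 1
  f+4+1 = 4 carry 1
  a+4+1 = f
  6+f = 5 carry 1
  8+1+1 = a
  7+0 = 7
  c+1 = d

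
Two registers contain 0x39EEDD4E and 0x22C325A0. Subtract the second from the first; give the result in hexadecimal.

Subtract column by column in base 16:
  E-0 → E
  4-A → A (borrow)
  D-5-1 → 7
  D-2 → B
  E-3 → B
  E-C → 2
  9-2 → 7
  3-2 → 1

0x172BB7AE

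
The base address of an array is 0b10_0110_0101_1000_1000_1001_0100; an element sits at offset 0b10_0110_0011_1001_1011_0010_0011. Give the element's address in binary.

0b100110010010010001110110111

Add column by column in base 2, right to left:
  0+1 = 1
  0+1 = 1
  1+0 = 1
  0+0 = 0
  1+0 = 1
  0+1 = 1
  0+0 = 0
  1+0 = 1
  0+1 = 1
  0+1 = 1
  0+0 = 0
  1+1 = 0 carry 1
  0+1+1 = 0 carry 1
  0+0+1 = 1
  0+0 = 0
  1+1 = 0 carry 1
  1+1+1 = 1 carry 1
  0+1+1 = 0 carry 1
  1+0+1 = 0 carry 1
  0+0+1 = 1
  0+0 = 0
  1+1 = 0 carry 1
  1+1+1 = 1 carry 1
  0+0+1 = 1
  0+0 = 0
  1+1 = 0 carry 1
  final carry 1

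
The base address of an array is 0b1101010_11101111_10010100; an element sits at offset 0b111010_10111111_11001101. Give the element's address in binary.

0b101001011010111101100001

Add column by column in base 2, right to left:
  0+1 = 1
  0+0 = 0
  1+1 = 0 carry 1
  0+1+1 = 0 carry 1
  1+0+1 = 0 carry 1
  0+0+1 = 1
  0+1 = 1
  1+1 = 0 carry 1
  1+1+1 = 1 carry 1
  1+1+1 = 1 carry 1
  1+1+1 = 1 carry 1
  1+1+1 = 1 carry 1
  0+1+1 = 0 carry 1
  1+1+1 = 1 carry 1
  1+0+1 = 0 carry 1
  1+1+1 = 1 carry 1
  0+0+1 = 1
  1+1 = 0 carry 1
  0+0+1 = 1
  1+1 = 0 carry 1
  0+1+1 = 0 carry 1
  1+1+1 = 1 carry 1
  1+0+1 = 0 carry 1
  final carry 1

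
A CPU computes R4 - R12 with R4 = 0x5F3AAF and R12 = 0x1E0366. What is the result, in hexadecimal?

Subtract column by column in base 16:
  F-6 → 9
  A-6 → 4
  A-3 → 7
  3-0 → 3
  F-E → 1
  5-1 → 4

0x413749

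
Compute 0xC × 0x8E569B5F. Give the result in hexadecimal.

0x6AC0F4874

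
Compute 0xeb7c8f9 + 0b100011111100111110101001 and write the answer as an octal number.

0o1721714242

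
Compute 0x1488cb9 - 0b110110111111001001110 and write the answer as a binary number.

0b1001011010000111001101011

0x1488cb9 = 0b1010010001000110010111001 in binary.
Subtract column by column in base 2:
  1-0 → 1
  0-1 → 1 (borrow)
  0-1-1 → 0 (borrow)
  1-1-1 → 1 (borrow)
  1-0-1 → 0
  1-0 → 1
  0-1 → 1 (borrow)
  1-0-1 → 0
  0-0 → 0
  0-1 → 1 (borrow)
  1-1-1 → 1 (borrow)
  1-1-1 → 1 (borrow)
  0-1-1 → 0 (borrow)
  0-1-1 → 0 (borrow)
  0-1-1 → 0 (borrow)
  1-0-1 → 0
  0-1 → 1 (borrow)
  0-1-1 → 0 (borrow)
  0-0-1 → 1 (borrow)
  1-1-1 → 1 (borrow)
  0-1-1 → 0 (borrow)
  0-0-1 → 1 (borrow)
  1-0-1 → 0
  0-0 → 0
  1-0 → 1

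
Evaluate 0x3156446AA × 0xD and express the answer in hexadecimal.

0x28161796A2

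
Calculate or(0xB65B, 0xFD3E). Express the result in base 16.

0xFF7F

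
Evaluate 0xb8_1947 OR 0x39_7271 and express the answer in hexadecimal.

OR each hex digit independently (no carries):
  b|3=b, 8|9=9, 1|7=7, 9|2=b, 4|7=7, 7|1=7

0xb97b77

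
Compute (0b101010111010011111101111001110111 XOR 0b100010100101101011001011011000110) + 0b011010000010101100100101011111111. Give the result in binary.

0b100010100010100001001001110110000

First 0b101010111010011111101111001110111 XOR 0b100010100101101011001011011000110 = 0b001000011111110100100100010110001.
Add column by column in base 2, right to left:
  1+1 = 0 carry 1
  0+1+1 = 0 carry 1
  0+1+1 = 0 carry 1
  0+1+1 = 0 carry 1
  1+1+1 = 1 carry 1
  1+1+1 = 1 carry 1
  0+1+1 = 0 carry 1
  1+1+1 = 1 carry 1
  0+0+1 = 1
  0+1 = 1
  0+0 = 0
  1+1 = 0 carry 1
  0+0+1 = 1
  0+0 = 0
  1+1 = 0 carry 1
  0+0+1 = 1
  0+0 = 0
  1+1 = 0 carry 1
  0+1+1 = 0 carry 1
  1+0+1 = 0 carry 1
  1+1+1 = 1 carry 1
  1+0+1 = 0 carry 1
  1+1+1 = 1 carry 1
  1+0+1 = 0 carry 1
  1+0+1 = 0 carry 1
  1+0+1 = 0 carry 1
  0+0+1 = 1
  0+0 = 0
  0+1 = 1
  0+0 = 0
  1+1 = 0 carry 1
  0+1+1 = 0 carry 1
  final carry 1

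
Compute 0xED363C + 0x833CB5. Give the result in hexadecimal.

Add column by column in base 16, right to left:
  C+5 = 1 carry 1
  3+B+1 = F
  6+C = 2 carry 1
  3+3+1 = 7
  D+3 = 0 carry 1
  E+8+1 = 7 carry 1
  final carry 1

0x17072F1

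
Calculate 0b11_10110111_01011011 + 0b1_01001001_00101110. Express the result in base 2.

0b1010000000010001001

Add column by column in base 2, right to left:
  1+0 = 1
  1+1 = 0 carry 1
  0+1+1 = 0 carry 1
  1+1+1 = 1 carry 1
  1+0+1 = 0 carry 1
  0+1+1 = 0 carry 1
  1+0+1 = 0 carry 1
  0+0+1 = 1
  1+1 = 0 carry 1
  1+0+1 = 0 carry 1
  1+0+1 = 0 carry 1
  0+1+1 = 0 carry 1
  1+0+1 = 0 carry 1
  1+0+1 = 0 carry 1
  0+1+1 = 0 carry 1
  1+0+1 = 0 carry 1
  1+1+1 = 1 carry 1
  1+0+1 = 0 carry 1
  final carry 1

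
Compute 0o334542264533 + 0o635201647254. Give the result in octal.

Add column by column in base 8, right to left:
  3+4 = 7
  3+5 = 0 carry 1
  5+2+1 = 0 carry 1
  4+7+1 = 4 carry 1
  6+4+1 = 3 carry 1
  2+6+1 = 1 carry 1
  2+1+1 = 4
  4+0 = 4
  5+2 = 7
  4+5 = 1 carry 1
  3+3+1 = 7
  3+6 = 1 carry 1
  final carry 1

0o1171744134007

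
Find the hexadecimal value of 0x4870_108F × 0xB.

0x31CD0B625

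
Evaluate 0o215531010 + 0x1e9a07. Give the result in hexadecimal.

0x2554c0f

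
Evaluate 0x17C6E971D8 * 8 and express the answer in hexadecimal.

Multiply each base-16 digit by 8, carrying:
  8×8 = 64 → write 0 carry 4
  D×8+4 = 108 → write C carry 6
  1×8+6 = 14 → write E
  7×8 = 56 → write 8 carry 3
  9×8+3 = 75 → write B carry 4
  E×8+4 = 116 → write 4 carry 7
  6×8+7 = 55 → write 7 carry 3
  C×8+3 = 99 → write 3 carry 6
  7×8+6 = 62 → write E carry 3
  1×8+3 = 11 → write B

0xBE374B8EC0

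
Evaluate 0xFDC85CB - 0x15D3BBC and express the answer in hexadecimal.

0xE7F4A0F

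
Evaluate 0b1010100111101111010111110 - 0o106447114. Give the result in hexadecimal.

0b1010100111101111010111110 = 0x153DEBE in hexadecimal.
0o106447114 = 0x11A4E4C in hexadecimal.
Subtract column by column in base 16:
  E-C → 2
  B-4 → 7
  E-E → 0
  D-4 → 9
  3-A → 9 (borrow)
  5-1-1 → 3
  1-1 → 0

0x399072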